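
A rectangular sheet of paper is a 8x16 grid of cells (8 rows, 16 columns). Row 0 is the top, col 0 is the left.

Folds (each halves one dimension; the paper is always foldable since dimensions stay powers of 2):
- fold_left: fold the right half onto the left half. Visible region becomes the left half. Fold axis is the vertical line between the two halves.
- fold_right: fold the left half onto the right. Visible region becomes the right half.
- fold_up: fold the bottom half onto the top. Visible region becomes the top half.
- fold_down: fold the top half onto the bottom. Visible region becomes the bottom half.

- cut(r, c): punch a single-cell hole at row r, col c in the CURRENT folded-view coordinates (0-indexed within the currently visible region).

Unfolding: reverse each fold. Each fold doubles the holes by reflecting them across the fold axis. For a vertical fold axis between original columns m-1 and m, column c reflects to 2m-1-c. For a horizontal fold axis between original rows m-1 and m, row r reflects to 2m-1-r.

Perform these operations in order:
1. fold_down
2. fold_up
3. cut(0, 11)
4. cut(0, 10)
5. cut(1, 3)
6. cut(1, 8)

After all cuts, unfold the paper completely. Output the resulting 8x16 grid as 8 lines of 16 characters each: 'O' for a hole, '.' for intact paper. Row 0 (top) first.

Op 1 fold_down: fold axis h@4; visible region now rows[4,8) x cols[0,16) = 4x16
Op 2 fold_up: fold axis h@6; visible region now rows[4,6) x cols[0,16) = 2x16
Op 3 cut(0, 11): punch at orig (4,11); cuts so far [(4, 11)]; region rows[4,6) x cols[0,16) = 2x16
Op 4 cut(0, 10): punch at orig (4,10); cuts so far [(4, 10), (4, 11)]; region rows[4,6) x cols[0,16) = 2x16
Op 5 cut(1, 3): punch at orig (5,3); cuts so far [(4, 10), (4, 11), (5, 3)]; region rows[4,6) x cols[0,16) = 2x16
Op 6 cut(1, 8): punch at orig (5,8); cuts so far [(4, 10), (4, 11), (5, 3), (5, 8)]; region rows[4,6) x cols[0,16) = 2x16
Unfold 1 (reflect across h@6): 8 holes -> [(4, 10), (4, 11), (5, 3), (5, 8), (6, 3), (6, 8), (7, 10), (7, 11)]
Unfold 2 (reflect across h@4): 16 holes -> [(0, 10), (0, 11), (1, 3), (1, 8), (2, 3), (2, 8), (3, 10), (3, 11), (4, 10), (4, 11), (5, 3), (5, 8), (6, 3), (6, 8), (7, 10), (7, 11)]

Answer: ..........OO....
...O....O.......
...O....O.......
..........OO....
..........OO....
...O....O.......
...O....O.......
..........OO....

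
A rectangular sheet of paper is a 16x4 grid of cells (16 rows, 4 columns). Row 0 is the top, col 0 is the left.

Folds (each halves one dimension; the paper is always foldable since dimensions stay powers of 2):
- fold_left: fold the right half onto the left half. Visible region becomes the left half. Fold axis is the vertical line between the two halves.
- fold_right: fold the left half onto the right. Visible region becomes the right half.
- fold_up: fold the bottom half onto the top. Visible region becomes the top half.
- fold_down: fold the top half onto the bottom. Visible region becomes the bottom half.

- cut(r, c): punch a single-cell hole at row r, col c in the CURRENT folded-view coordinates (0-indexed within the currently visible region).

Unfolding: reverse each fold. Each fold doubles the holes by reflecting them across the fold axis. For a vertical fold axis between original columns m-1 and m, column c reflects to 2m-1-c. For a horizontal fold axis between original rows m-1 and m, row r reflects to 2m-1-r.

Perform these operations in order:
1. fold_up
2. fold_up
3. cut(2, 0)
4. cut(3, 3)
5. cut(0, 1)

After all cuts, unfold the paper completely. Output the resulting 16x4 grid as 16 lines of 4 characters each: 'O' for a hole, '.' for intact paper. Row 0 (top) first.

Answer: .O..
....
O...
...O
...O
O...
....
.O..
.O..
....
O...
...O
...O
O...
....
.O..

Derivation:
Op 1 fold_up: fold axis h@8; visible region now rows[0,8) x cols[0,4) = 8x4
Op 2 fold_up: fold axis h@4; visible region now rows[0,4) x cols[0,4) = 4x4
Op 3 cut(2, 0): punch at orig (2,0); cuts so far [(2, 0)]; region rows[0,4) x cols[0,4) = 4x4
Op 4 cut(3, 3): punch at orig (3,3); cuts so far [(2, 0), (3, 3)]; region rows[0,4) x cols[0,4) = 4x4
Op 5 cut(0, 1): punch at orig (0,1); cuts so far [(0, 1), (2, 0), (3, 3)]; region rows[0,4) x cols[0,4) = 4x4
Unfold 1 (reflect across h@4): 6 holes -> [(0, 1), (2, 0), (3, 3), (4, 3), (5, 0), (7, 1)]
Unfold 2 (reflect across h@8): 12 holes -> [(0, 1), (2, 0), (3, 3), (4, 3), (5, 0), (7, 1), (8, 1), (10, 0), (11, 3), (12, 3), (13, 0), (15, 1)]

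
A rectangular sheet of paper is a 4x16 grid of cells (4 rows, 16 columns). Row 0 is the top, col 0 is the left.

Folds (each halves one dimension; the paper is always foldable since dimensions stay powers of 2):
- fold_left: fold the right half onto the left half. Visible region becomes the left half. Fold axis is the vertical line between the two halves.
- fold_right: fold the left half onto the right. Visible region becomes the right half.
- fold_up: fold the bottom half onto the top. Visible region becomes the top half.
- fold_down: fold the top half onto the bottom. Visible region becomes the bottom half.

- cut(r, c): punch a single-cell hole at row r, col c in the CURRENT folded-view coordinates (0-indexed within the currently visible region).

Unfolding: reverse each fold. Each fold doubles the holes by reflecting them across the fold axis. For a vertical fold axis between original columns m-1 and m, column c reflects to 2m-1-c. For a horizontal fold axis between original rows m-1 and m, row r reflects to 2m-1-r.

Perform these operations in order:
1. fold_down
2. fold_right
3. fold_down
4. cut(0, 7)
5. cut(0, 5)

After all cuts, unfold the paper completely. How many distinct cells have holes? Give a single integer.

Op 1 fold_down: fold axis h@2; visible region now rows[2,4) x cols[0,16) = 2x16
Op 2 fold_right: fold axis v@8; visible region now rows[2,4) x cols[8,16) = 2x8
Op 3 fold_down: fold axis h@3; visible region now rows[3,4) x cols[8,16) = 1x8
Op 4 cut(0, 7): punch at orig (3,15); cuts so far [(3, 15)]; region rows[3,4) x cols[8,16) = 1x8
Op 5 cut(0, 5): punch at orig (3,13); cuts so far [(3, 13), (3, 15)]; region rows[3,4) x cols[8,16) = 1x8
Unfold 1 (reflect across h@3): 4 holes -> [(2, 13), (2, 15), (3, 13), (3, 15)]
Unfold 2 (reflect across v@8): 8 holes -> [(2, 0), (2, 2), (2, 13), (2, 15), (3, 0), (3, 2), (3, 13), (3, 15)]
Unfold 3 (reflect across h@2): 16 holes -> [(0, 0), (0, 2), (0, 13), (0, 15), (1, 0), (1, 2), (1, 13), (1, 15), (2, 0), (2, 2), (2, 13), (2, 15), (3, 0), (3, 2), (3, 13), (3, 15)]

Answer: 16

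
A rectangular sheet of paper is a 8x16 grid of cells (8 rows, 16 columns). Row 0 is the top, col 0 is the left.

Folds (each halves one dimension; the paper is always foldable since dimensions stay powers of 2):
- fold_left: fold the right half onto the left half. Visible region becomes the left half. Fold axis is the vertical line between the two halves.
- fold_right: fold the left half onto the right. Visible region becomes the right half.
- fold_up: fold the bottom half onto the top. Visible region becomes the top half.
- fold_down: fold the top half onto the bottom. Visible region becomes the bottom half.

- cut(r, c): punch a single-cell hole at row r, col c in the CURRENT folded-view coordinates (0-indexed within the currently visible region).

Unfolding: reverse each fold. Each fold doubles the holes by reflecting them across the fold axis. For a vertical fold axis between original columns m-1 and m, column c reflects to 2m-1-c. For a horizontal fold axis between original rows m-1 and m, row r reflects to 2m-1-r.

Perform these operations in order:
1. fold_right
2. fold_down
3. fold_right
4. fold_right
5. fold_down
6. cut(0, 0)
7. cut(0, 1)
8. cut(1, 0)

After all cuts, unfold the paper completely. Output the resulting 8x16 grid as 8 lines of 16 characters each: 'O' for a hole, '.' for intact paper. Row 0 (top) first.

Answer: .OO..OO..OO..OO.
OOOOOOOOOOOOOOOO
OOOOOOOOOOOOOOOO
.OO..OO..OO..OO.
.OO..OO..OO..OO.
OOOOOOOOOOOOOOOO
OOOOOOOOOOOOOOOO
.OO..OO..OO..OO.

Derivation:
Op 1 fold_right: fold axis v@8; visible region now rows[0,8) x cols[8,16) = 8x8
Op 2 fold_down: fold axis h@4; visible region now rows[4,8) x cols[8,16) = 4x8
Op 3 fold_right: fold axis v@12; visible region now rows[4,8) x cols[12,16) = 4x4
Op 4 fold_right: fold axis v@14; visible region now rows[4,8) x cols[14,16) = 4x2
Op 5 fold_down: fold axis h@6; visible region now rows[6,8) x cols[14,16) = 2x2
Op 6 cut(0, 0): punch at orig (6,14); cuts so far [(6, 14)]; region rows[6,8) x cols[14,16) = 2x2
Op 7 cut(0, 1): punch at orig (6,15); cuts so far [(6, 14), (6, 15)]; region rows[6,8) x cols[14,16) = 2x2
Op 8 cut(1, 0): punch at orig (7,14); cuts so far [(6, 14), (6, 15), (7, 14)]; region rows[6,8) x cols[14,16) = 2x2
Unfold 1 (reflect across h@6): 6 holes -> [(4, 14), (5, 14), (5, 15), (6, 14), (6, 15), (7, 14)]
Unfold 2 (reflect across v@14): 12 holes -> [(4, 13), (4, 14), (5, 12), (5, 13), (5, 14), (5, 15), (6, 12), (6, 13), (6, 14), (6, 15), (7, 13), (7, 14)]
Unfold 3 (reflect across v@12): 24 holes -> [(4, 9), (4, 10), (4, 13), (4, 14), (5, 8), (5, 9), (5, 10), (5, 11), (5, 12), (5, 13), (5, 14), (5, 15), (6, 8), (6, 9), (6, 10), (6, 11), (6, 12), (6, 13), (6, 14), (6, 15), (7, 9), (7, 10), (7, 13), (7, 14)]
Unfold 4 (reflect across h@4): 48 holes -> [(0, 9), (0, 10), (0, 13), (0, 14), (1, 8), (1, 9), (1, 10), (1, 11), (1, 12), (1, 13), (1, 14), (1, 15), (2, 8), (2, 9), (2, 10), (2, 11), (2, 12), (2, 13), (2, 14), (2, 15), (3, 9), (3, 10), (3, 13), (3, 14), (4, 9), (4, 10), (4, 13), (4, 14), (5, 8), (5, 9), (5, 10), (5, 11), (5, 12), (5, 13), (5, 14), (5, 15), (6, 8), (6, 9), (6, 10), (6, 11), (6, 12), (6, 13), (6, 14), (6, 15), (7, 9), (7, 10), (7, 13), (7, 14)]
Unfold 5 (reflect across v@8): 96 holes -> [(0, 1), (0, 2), (0, 5), (0, 6), (0, 9), (0, 10), (0, 13), (0, 14), (1, 0), (1, 1), (1, 2), (1, 3), (1, 4), (1, 5), (1, 6), (1, 7), (1, 8), (1, 9), (1, 10), (1, 11), (1, 12), (1, 13), (1, 14), (1, 15), (2, 0), (2, 1), (2, 2), (2, 3), (2, 4), (2, 5), (2, 6), (2, 7), (2, 8), (2, 9), (2, 10), (2, 11), (2, 12), (2, 13), (2, 14), (2, 15), (3, 1), (3, 2), (3, 5), (3, 6), (3, 9), (3, 10), (3, 13), (3, 14), (4, 1), (4, 2), (4, 5), (4, 6), (4, 9), (4, 10), (4, 13), (4, 14), (5, 0), (5, 1), (5, 2), (5, 3), (5, 4), (5, 5), (5, 6), (5, 7), (5, 8), (5, 9), (5, 10), (5, 11), (5, 12), (5, 13), (5, 14), (5, 15), (6, 0), (6, 1), (6, 2), (6, 3), (6, 4), (6, 5), (6, 6), (6, 7), (6, 8), (6, 9), (6, 10), (6, 11), (6, 12), (6, 13), (6, 14), (6, 15), (7, 1), (7, 2), (7, 5), (7, 6), (7, 9), (7, 10), (7, 13), (7, 14)]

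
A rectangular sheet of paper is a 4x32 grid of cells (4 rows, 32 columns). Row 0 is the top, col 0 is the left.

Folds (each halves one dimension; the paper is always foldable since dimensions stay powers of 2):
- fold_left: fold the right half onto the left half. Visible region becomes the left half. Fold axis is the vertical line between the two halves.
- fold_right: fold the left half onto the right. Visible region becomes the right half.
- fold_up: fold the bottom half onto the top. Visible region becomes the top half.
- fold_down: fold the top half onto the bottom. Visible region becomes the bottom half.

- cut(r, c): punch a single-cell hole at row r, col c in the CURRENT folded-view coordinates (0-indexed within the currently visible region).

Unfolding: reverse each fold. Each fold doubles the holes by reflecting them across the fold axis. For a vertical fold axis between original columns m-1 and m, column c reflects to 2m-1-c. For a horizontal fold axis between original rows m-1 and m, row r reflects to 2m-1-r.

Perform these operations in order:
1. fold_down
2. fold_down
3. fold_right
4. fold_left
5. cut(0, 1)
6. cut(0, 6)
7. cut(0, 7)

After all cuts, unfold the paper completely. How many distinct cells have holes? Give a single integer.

Answer: 48

Derivation:
Op 1 fold_down: fold axis h@2; visible region now rows[2,4) x cols[0,32) = 2x32
Op 2 fold_down: fold axis h@3; visible region now rows[3,4) x cols[0,32) = 1x32
Op 3 fold_right: fold axis v@16; visible region now rows[3,4) x cols[16,32) = 1x16
Op 4 fold_left: fold axis v@24; visible region now rows[3,4) x cols[16,24) = 1x8
Op 5 cut(0, 1): punch at orig (3,17); cuts so far [(3, 17)]; region rows[3,4) x cols[16,24) = 1x8
Op 6 cut(0, 6): punch at orig (3,22); cuts so far [(3, 17), (3, 22)]; region rows[3,4) x cols[16,24) = 1x8
Op 7 cut(0, 7): punch at orig (3,23); cuts so far [(3, 17), (3, 22), (3, 23)]; region rows[3,4) x cols[16,24) = 1x8
Unfold 1 (reflect across v@24): 6 holes -> [(3, 17), (3, 22), (3, 23), (3, 24), (3, 25), (3, 30)]
Unfold 2 (reflect across v@16): 12 holes -> [(3, 1), (3, 6), (3, 7), (3, 8), (3, 9), (3, 14), (3, 17), (3, 22), (3, 23), (3, 24), (3, 25), (3, 30)]
Unfold 3 (reflect across h@3): 24 holes -> [(2, 1), (2, 6), (2, 7), (2, 8), (2, 9), (2, 14), (2, 17), (2, 22), (2, 23), (2, 24), (2, 25), (2, 30), (3, 1), (3, 6), (3, 7), (3, 8), (3, 9), (3, 14), (3, 17), (3, 22), (3, 23), (3, 24), (3, 25), (3, 30)]
Unfold 4 (reflect across h@2): 48 holes -> [(0, 1), (0, 6), (0, 7), (0, 8), (0, 9), (0, 14), (0, 17), (0, 22), (0, 23), (0, 24), (0, 25), (0, 30), (1, 1), (1, 6), (1, 7), (1, 8), (1, 9), (1, 14), (1, 17), (1, 22), (1, 23), (1, 24), (1, 25), (1, 30), (2, 1), (2, 6), (2, 7), (2, 8), (2, 9), (2, 14), (2, 17), (2, 22), (2, 23), (2, 24), (2, 25), (2, 30), (3, 1), (3, 6), (3, 7), (3, 8), (3, 9), (3, 14), (3, 17), (3, 22), (3, 23), (3, 24), (3, 25), (3, 30)]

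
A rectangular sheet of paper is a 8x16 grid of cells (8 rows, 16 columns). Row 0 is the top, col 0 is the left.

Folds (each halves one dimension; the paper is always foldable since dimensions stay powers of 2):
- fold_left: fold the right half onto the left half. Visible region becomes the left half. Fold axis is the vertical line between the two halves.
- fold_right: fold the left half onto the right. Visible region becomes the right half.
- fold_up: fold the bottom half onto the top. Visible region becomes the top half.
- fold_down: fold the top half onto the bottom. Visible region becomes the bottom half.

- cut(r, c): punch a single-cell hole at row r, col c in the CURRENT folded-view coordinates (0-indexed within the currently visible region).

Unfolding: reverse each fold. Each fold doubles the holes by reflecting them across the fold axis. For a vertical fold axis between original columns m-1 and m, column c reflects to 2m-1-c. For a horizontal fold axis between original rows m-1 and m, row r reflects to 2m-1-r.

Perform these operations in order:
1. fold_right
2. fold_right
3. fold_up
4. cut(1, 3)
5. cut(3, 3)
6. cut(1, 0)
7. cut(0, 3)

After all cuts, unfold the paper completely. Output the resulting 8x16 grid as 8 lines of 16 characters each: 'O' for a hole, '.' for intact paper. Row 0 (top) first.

Answer: O......OO......O
O..OO..OO..OO..O
................
O......OO......O
O......OO......O
................
O..OO..OO..OO..O
O......OO......O

Derivation:
Op 1 fold_right: fold axis v@8; visible region now rows[0,8) x cols[8,16) = 8x8
Op 2 fold_right: fold axis v@12; visible region now rows[0,8) x cols[12,16) = 8x4
Op 3 fold_up: fold axis h@4; visible region now rows[0,4) x cols[12,16) = 4x4
Op 4 cut(1, 3): punch at orig (1,15); cuts so far [(1, 15)]; region rows[0,4) x cols[12,16) = 4x4
Op 5 cut(3, 3): punch at orig (3,15); cuts so far [(1, 15), (3, 15)]; region rows[0,4) x cols[12,16) = 4x4
Op 6 cut(1, 0): punch at orig (1,12); cuts so far [(1, 12), (1, 15), (3, 15)]; region rows[0,4) x cols[12,16) = 4x4
Op 7 cut(0, 3): punch at orig (0,15); cuts so far [(0, 15), (1, 12), (1, 15), (3, 15)]; region rows[0,4) x cols[12,16) = 4x4
Unfold 1 (reflect across h@4): 8 holes -> [(0, 15), (1, 12), (1, 15), (3, 15), (4, 15), (6, 12), (6, 15), (7, 15)]
Unfold 2 (reflect across v@12): 16 holes -> [(0, 8), (0, 15), (1, 8), (1, 11), (1, 12), (1, 15), (3, 8), (3, 15), (4, 8), (4, 15), (6, 8), (6, 11), (6, 12), (6, 15), (7, 8), (7, 15)]
Unfold 3 (reflect across v@8): 32 holes -> [(0, 0), (0, 7), (0, 8), (0, 15), (1, 0), (1, 3), (1, 4), (1, 7), (1, 8), (1, 11), (1, 12), (1, 15), (3, 0), (3, 7), (3, 8), (3, 15), (4, 0), (4, 7), (4, 8), (4, 15), (6, 0), (6, 3), (6, 4), (6, 7), (6, 8), (6, 11), (6, 12), (6, 15), (7, 0), (7, 7), (7, 8), (7, 15)]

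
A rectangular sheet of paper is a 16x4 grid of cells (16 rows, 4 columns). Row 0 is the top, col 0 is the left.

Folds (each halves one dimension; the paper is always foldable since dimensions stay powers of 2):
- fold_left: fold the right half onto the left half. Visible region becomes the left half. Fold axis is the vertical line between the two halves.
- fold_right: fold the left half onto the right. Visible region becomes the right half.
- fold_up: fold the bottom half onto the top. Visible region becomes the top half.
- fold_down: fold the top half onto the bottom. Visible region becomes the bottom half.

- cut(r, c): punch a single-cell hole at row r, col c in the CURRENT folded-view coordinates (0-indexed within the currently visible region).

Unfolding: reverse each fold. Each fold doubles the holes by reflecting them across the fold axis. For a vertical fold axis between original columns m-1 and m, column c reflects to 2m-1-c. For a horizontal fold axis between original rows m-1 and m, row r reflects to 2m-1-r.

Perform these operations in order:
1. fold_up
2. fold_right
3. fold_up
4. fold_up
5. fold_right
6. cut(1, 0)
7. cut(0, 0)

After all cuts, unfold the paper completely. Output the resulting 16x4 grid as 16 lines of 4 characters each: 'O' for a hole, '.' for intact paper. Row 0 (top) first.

Op 1 fold_up: fold axis h@8; visible region now rows[0,8) x cols[0,4) = 8x4
Op 2 fold_right: fold axis v@2; visible region now rows[0,8) x cols[2,4) = 8x2
Op 3 fold_up: fold axis h@4; visible region now rows[0,4) x cols[2,4) = 4x2
Op 4 fold_up: fold axis h@2; visible region now rows[0,2) x cols[2,4) = 2x2
Op 5 fold_right: fold axis v@3; visible region now rows[0,2) x cols[3,4) = 2x1
Op 6 cut(1, 0): punch at orig (1,3); cuts so far [(1, 3)]; region rows[0,2) x cols[3,4) = 2x1
Op 7 cut(0, 0): punch at orig (0,3); cuts so far [(0, 3), (1, 3)]; region rows[0,2) x cols[3,4) = 2x1
Unfold 1 (reflect across v@3): 4 holes -> [(0, 2), (0, 3), (1, 2), (1, 3)]
Unfold 2 (reflect across h@2): 8 holes -> [(0, 2), (0, 3), (1, 2), (1, 3), (2, 2), (2, 3), (3, 2), (3, 3)]
Unfold 3 (reflect across h@4): 16 holes -> [(0, 2), (0, 3), (1, 2), (1, 3), (2, 2), (2, 3), (3, 2), (3, 3), (4, 2), (4, 3), (5, 2), (5, 3), (6, 2), (6, 3), (7, 2), (7, 3)]
Unfold 4 (reflect across v@2): 32 holes -> [(0, 0), (0, 1), (0, 2), (0, 3), (1, 0), (1, 1), (1, 2), (1, 3), (2, 0), (2, 1), (2, 2), (2, 3), (3, 0), (3, 1), (3, 2), (3, 3), (4, 0), (4, 1), (4, 2), (4, 3), (5, 0), (5, 1), (5, 2), (5, 3), (6, 0), (6, 1), (6, 2), (6, 3), (7, 0), (7, 1), (7, 2), (7, 3)]
Unfold 5 (reflect across h@8): 64 holes -> [(0, 0), (0, 1), (0, 2), (0, 3), (1, 0), (1, 1), (1, 2), (1, 3), (2, 0), (2, 1), (2, 2), (2, 3), (3, 0), (3, 1), (3, 2), (3, 3), (4, 0), (4, 1), (4, 2), (4, 3), (5, 0), (5, 1), (5, 2), (5, 3), (6, 0), (6, 1), (6, 2), (6, 3), (7, 0), (7, 1), (7, 2), (7, 3), (8, 0), (8, 1), (8, 2), (8, 3), (9, 0), (9, 1), (9, 2), (9, 3), (10, 0), (10, 1), (10, 2), (10, 3), (11, 0), (11, 1), (11, 2), (11, 3), (12, 0), (12, 1), (12, 2), (12, 3), (13, 0), (13, 1), (13, 2), (13, 3), (14, 0), (14, 1), (14, 2), (14, 3), (15, 0), (15, 1), (15, 2), (15, 3)]

Answer: OOOO
OOOO
OOOO
OOOO
OOOO
OOOO
OOOO
OOOO
OOOO
OOOO
OOOO
OOOO
OOOO
OOOO
OOOO
OOOO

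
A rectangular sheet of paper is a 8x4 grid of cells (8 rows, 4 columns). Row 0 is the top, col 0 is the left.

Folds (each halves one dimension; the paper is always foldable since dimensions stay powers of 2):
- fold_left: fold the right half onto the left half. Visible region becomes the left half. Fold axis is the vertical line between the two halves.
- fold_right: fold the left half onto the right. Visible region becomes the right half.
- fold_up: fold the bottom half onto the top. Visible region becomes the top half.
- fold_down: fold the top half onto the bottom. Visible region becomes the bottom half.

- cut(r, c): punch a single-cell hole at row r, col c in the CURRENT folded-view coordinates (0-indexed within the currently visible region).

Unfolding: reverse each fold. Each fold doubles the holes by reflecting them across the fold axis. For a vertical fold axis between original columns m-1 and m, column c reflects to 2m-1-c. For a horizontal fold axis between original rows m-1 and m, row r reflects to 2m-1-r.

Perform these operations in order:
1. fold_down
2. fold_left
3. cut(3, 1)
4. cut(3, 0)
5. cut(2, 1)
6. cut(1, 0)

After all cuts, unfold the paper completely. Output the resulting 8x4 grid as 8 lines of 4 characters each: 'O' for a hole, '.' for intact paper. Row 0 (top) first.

Op 1 fold_down: fold axis h@4; visible region now rows[4,8) x cols[0,4) = 4x4
Op 2 fold_left: fold axis v@2; visible region now rows[4,8) x cols[0,2) = 4x2
Op 3 cut(3, 1): punch at orig (7,1); cuts so far [(7, 1)]; region rows[4,8) x cols[0,2) = 4x2
Op 4 cut(3, 0): punch at orig (7,0); cuts so far [(7, 0), (7, 1)]; region rows[4,8) x cols[0,2) = 4x2
Op 5 cut(2, 1): punch at orig (6,1); cuts so far [(6, 1), (7, 0), (7, 1)]; region rows[4,8) x cols[0,2) = 4x2
Op 6 cut(1, 0): punch at orig (5,0); cuts so far [(5, 0), (6, 1), (7, 0), (7, 1)]; region rows[4,8) x cols[0,2) = 4x2
Unfold 1 (reflect across v@2): 8 holes -> [(5, 0), (5, 3), (6, 1), (6, 2), (7, 0), (7, 1), (7, 2), (7, 3)]
Unfold 2 (reflect across h@4): 16 holes -> [(0, 0), (0, 1), (0, 2), (0, 3), (1, 1), (1, 2), (2, 0), (2, 3), (5, 0), (5, 3), (6, 1), (6, 2), (7, 0), (7, 1), (7, 2), (7, 3)]

Answer: OOOO
.OO.
O..O
....
....
O..O
.OO.
OOOO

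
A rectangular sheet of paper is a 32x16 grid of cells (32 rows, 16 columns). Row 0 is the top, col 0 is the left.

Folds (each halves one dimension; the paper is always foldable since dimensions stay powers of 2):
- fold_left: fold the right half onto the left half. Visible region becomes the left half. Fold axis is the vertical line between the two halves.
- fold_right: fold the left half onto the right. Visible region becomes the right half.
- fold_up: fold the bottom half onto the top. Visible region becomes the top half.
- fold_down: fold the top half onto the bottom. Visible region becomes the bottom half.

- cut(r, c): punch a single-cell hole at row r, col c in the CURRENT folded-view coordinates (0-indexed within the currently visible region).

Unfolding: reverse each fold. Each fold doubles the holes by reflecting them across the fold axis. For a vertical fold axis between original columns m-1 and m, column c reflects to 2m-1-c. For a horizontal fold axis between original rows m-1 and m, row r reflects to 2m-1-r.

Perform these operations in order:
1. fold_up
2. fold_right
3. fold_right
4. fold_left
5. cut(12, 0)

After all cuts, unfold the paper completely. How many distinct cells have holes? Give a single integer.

Op 1 fold_up: fold axis h@16; visible region now rows[0,16) x cols[0,16) = 16x16
Op 2 fold_right: fold axis v@8; visible region now rows[0,16) x cols[8,16) = 16x8
Op 3 fold_right: fold axis v@12; visible region now rows[0,16) x cols[12,16) = 16x4
Op 4 fold_left: fold axis v@14; visible region now rows[0,16) x cols[12,14) = 16x2
Op 5 cut(12, 0): punch at orig (12,12); cuts so far [(12, 12)]; region rows[0,16) x cols[12,14) = 16x2
Unfold 1 (reflect across v@14): 2 holes -> [(12, 12), (12, 15)]
Unfold 2 (reflect across v@12): 4 holes -> [(12, 8), (12, 11), (12, 12), (12, 15)]
Unfold 3 (reflect across v@8): 8 holes -> [(12, 0), (12, 3), (12, 4), (12, 7), (12, 8), (12, 11), (12, 12), (12, 15)]
Unfold 4 (reflect across h@16): 16 holes -> [(12, 0), (12, 3), (12, 4), (12, 7), (12, 8), (12, 11), (12, 12), (12, 15), (19, 0), (19, 3), (19, 4), (19, 7), (19, 8), (19, 11), (19, 12), (19, 15)]

Answer: 16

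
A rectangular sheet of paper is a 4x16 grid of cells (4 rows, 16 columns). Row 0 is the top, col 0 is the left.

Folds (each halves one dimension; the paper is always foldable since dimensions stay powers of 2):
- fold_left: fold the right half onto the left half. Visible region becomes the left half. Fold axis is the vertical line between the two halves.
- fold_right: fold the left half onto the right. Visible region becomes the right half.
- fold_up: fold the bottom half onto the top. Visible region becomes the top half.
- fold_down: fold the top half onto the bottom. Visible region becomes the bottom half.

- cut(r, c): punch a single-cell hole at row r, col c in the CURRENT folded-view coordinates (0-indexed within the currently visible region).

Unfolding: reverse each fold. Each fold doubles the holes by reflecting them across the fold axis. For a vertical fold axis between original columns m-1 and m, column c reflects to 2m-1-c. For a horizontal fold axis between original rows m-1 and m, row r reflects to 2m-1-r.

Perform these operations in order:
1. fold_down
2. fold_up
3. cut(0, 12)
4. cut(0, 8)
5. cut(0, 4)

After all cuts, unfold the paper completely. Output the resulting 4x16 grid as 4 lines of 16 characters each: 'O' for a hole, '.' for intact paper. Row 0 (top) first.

Op 1 fold_down: fold axis h@2; visible region now rows[2,4) x cols[0,16) = 2x16
Op 2 fold_up: fold axis h@3; visible region now rows[2,3) x cols[0,16) = 1x16
Op 3 cut(0, 12): punch at orig (2,12); cuts so far [(2, 12)]; region rows[2,3) x cols[0,16) = 1x16
Op 4 cut(0, 8): punch at orig (2,8); cuts so far [(2, 8), (2, 12)]; region rows[2,3) x cols[0,16) = 1x16
Op 5 cut(0, 4): punch at orig (2,4); cuts so far [(2, 4), (2, 8), (2, 12)]; region rows[2,3) x cols[0,16) = 1x16
Unfold 1 (reflect across h@3): 6 holes -> [(2, 4), (2, 8), (2, 12), (3, 4), (3, 8), (3, 12)]
Unfold 2 (reflect across h@2): 12 holes -> [(0, 4), (0, 8), (0, 12), (1, 4), (1, 8), (1, 12), (2, 4), (2, 8), (2, 12), (3, 4), (3, 8), (3, 12)]

Answer: ....O...O...O...
....O...O...O...
....O...O...O...
....O...O...O...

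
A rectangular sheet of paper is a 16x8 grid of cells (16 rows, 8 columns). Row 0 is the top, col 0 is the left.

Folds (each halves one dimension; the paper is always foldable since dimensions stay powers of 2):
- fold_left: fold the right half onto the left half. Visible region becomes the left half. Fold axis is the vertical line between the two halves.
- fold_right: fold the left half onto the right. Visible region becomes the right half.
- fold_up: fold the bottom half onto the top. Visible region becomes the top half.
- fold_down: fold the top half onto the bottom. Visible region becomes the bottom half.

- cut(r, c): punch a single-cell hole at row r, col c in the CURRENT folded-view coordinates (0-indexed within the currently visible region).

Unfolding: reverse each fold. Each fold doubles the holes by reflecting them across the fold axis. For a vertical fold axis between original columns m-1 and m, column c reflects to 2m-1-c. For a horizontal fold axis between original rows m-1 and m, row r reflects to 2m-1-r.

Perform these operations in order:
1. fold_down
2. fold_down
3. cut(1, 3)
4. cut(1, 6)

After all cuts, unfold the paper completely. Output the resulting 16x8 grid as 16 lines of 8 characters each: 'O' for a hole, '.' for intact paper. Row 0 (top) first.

Answer: ........
........
...O..O.
........
........
...O..O.
........
........
........
........
...O..O.
........
........
...O..O.
........
........

Derivation:
Op 1 fold_down: fold axis h@8; visible region now rows[8,16) x cols[0,8) = 8x8
Op 2 fold_down: fold axis h@12; visible region now rows[12,16) x cols[0,8) = 4x8
Op 3 cut(1, 3): punch at orig (13,3); cuts so far [(13, 3)]; region rows[12,16) x cols[0,8) = 4x8
Op 4 cut(1, 6): punch at orig (13,6); cuts so far [(13, 3), (13, 6)]; region rows[12,16) x cols[0,8) = 4x8
Unfold 1 (reflect across h@12): 4 holes -> [(10, 3), (10, 6), (13, 3), (13, 6)]
Unfold 2 (reflect across h@8): 8 holes -> [(2, 3), (2, 6), (5, 3), (5, 6), (10, 3), (10, 6), (13, 3), (13, 6)]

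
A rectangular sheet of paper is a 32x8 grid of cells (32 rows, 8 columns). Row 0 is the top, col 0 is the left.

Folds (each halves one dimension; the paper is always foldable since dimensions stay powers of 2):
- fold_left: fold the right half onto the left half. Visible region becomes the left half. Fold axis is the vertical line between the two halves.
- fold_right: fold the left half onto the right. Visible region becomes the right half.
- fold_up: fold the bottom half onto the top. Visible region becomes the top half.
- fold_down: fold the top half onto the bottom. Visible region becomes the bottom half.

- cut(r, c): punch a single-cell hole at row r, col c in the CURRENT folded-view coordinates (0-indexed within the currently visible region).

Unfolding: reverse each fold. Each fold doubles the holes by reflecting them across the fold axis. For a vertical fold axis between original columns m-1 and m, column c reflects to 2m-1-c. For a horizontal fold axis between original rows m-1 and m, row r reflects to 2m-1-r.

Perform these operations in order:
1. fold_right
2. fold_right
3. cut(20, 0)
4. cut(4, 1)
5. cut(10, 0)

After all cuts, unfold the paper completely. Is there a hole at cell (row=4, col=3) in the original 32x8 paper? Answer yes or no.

Answer: yes

Derivation:
Op 1 fold_right: fold axis v@4; visible region now rows[0,32) x cols[4,8) = 32x4
Op 2 fold_right: fold axis v@6; visible region now rows[0,32) x cols[6,8) = 32x2
Op 3 cut(20, 0): punch at orig (20,6); cuts so far [(20, 6)]; region rows[0,32) x cols[6,8) = 32x2
Op 4 cut(4, 1): punch at orig (4,7); cuts so far [(4, 7), (20, 6)]; region rows[0,32) x cols[6,8) = 32x2
Op 5 cut(10, 0): punch at orig (10,6); cuts so far [(4, 7), (10, 6), (20, 6)]; region rows[0,32) x cols[6,8) = 32x2
Unfold 1 (reflect across v@6): 6 holes -> [(4, 4), (4, 7), (10, 5), (10, 6), (20, 5), (20, 6)]
Unfold 2 (reflect across v@4): 12 holes -> [(4, 0), (4, 3), (4, 4), (4, 7), (10, 1), (10, 2), (10, 5), (10, 6), (20, 1), (20, 2), (20, 5), (20, 6)]
Holes: [(4, 0), (4, 3), (4, 4), (4, 7), (10, 1), (10, 2), (10, 5), (10, 6), (20, 1), (20, 2), (20, 5), (20, 6)]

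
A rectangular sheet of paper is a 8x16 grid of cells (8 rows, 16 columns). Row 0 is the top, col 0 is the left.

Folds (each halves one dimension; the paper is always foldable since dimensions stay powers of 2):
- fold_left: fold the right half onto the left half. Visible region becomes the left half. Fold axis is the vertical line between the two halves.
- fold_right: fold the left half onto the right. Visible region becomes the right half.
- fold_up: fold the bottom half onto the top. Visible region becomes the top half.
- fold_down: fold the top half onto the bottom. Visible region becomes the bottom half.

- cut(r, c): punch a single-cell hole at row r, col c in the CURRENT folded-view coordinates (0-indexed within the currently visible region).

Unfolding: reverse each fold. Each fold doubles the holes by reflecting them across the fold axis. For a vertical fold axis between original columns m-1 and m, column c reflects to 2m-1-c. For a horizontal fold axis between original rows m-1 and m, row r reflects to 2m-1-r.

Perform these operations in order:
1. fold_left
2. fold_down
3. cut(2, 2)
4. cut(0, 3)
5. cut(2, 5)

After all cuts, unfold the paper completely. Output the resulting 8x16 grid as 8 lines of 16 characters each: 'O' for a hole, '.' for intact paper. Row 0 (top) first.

Answer: ................
..O..O....O..O..
................
...O........O...
...O........O...
................
..O..O....O..O..
................

Derivation:
Op 1 fold_left: fold axis v@8; visible region now rows[0,8) x cols[0,8) = 8x8
Op 2 fold_down: fold axis h@4; visible region now rows[4,8) x cols[0,8) = 4x8
Op 3 cut(2, 2): punch at orig (6,2); cuts so far [(6, 2)]; region rows[4,8) x cols[0,8) = 4x8
Op 4 cut(0, 3): punch at orig (4,3); cuts so far [(4, 3), (6, 2)]; region rows[4,8) x cols[0,8) = 4x8
Op 5 cut(2, 5): punch at orig (6,5); cuts so far [(4, 3), (6, 2), (6, 5)]; region rows[4,8) x cols[0,8) = 4x8
Unfold 1 (reflect across h@4): 6 holes -> [(1, 2), (1, 5), (3, 3), (4, 3), (6, 2), (6, 5)]
Unfold 2 (reflect across v@8): 12 holes -> [(1, 2), (1, 5), (1, 10), (1, 13), (3, 3), (3, 12), (4, 3), (4, 12), (6, 2), (6, 5), (6, 10), (6, 13)]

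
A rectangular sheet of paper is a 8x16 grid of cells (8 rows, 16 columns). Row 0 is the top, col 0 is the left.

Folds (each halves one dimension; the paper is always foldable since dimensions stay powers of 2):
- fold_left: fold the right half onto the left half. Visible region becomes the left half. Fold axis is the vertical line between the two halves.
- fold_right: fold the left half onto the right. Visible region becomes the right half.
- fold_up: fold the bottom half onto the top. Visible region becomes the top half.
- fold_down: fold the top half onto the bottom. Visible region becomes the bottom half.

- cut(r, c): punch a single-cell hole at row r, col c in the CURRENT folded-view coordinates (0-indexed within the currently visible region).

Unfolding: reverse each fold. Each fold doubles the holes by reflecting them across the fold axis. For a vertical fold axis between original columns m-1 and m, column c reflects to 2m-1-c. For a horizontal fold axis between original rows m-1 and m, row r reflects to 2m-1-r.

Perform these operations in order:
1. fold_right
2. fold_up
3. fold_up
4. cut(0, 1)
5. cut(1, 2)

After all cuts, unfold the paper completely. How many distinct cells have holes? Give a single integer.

Answer: 16

Derivation:
Op 1 fold_right: fold axis v@8; visible region now rows[0,8) x cols[8,16) = 8x8
Op 2 fold_up: fold axis h@4; visible region now rows[0,4) x cols[8,16) = 4x8
Op 3 fold_up: fold axis h@2; visible region now rows[0,2) x cols[8,16) = 2x8
Op 4 cut(0, 1): punch at orig (0,9); cuts so far [(0, 9)]; region rows[0,2) x cols[8,16) = 2x8
Op 5 cut(1, 2): punch at orig (1,10); cuts so far [(0, 9), (1, 10)]; region rows[0,2) x cols[8,16) = 2x8
Unfold 1 (reflect across h@2): 4 holes -> [(0, 9), (1, 10), (2, 10), (3, 9)]
Unfold 2 (reflect across h@4): 8 holes -> [(0, 9), (1, 10), (2, 10), (3, 9), (4, 9), (5, 10), (6, 10), (7, 9)]
Unfold 3 (reflect across v@8): 16 holes -> [(0, 6), (0, 9), (1, 5), (1, 10), (2, 5), (2, 10), (3, 6), (3, 9), (4, 6), (4, 9), (5, 5), (5, 10), (6, 5), (6, 10), (7, 6), (7, 9)]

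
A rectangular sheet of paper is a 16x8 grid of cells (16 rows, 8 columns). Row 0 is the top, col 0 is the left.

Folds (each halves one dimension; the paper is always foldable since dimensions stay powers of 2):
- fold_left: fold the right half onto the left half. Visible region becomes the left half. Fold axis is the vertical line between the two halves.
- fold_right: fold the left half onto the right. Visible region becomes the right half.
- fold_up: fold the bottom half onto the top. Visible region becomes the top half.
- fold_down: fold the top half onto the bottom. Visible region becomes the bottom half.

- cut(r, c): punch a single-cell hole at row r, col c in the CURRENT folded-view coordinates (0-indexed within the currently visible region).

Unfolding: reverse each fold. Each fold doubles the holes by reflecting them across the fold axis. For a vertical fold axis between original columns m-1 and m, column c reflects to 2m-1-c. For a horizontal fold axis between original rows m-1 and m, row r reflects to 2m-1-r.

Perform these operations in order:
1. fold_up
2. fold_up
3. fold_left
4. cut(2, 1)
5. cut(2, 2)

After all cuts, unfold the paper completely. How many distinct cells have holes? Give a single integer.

Op 1 fold_up: fold axis h@8; visible region now rows[0,8) x cols[0,8) = 8x8
Op 2 fold_up: fold axis h@4; visible region now rows[0,4) x cols[0,8) = 4x8
Op 3 fold_left: fold axis v@4; visible region now rows[0,4) x cols[0,4) = 4x4
Op 4 cut(2, 1): punch at orig (2,1); cuts so far [(2, 1)]; region rows[0,4) x cols[0,4) = 4x4
Op 5 cut(2, 2): punch at orig (2,2); cuts so far [(2, 1), (2, 2)]; region rows[0,4) x cols[0,4) = 4x4
Unfold 1 (reflect across v@4): 4 holes -> [(2, 1), (2, 2), (2, 5), (2, 6)]
Unfold 2 (reflect across h@4): 8 holes -> [(2, 1), (2, 2), (2, 5), (2, 6), (5, 1), (5, 2), (5, 5), (5, 6)]
Unfold 3 (reflect across h@8): 16 holes -> [(2, 1), (2, 2), (2, 5), (2, 6), (5, 1), (5, 2), (5, 5), (5, 6), (10, 1), (10, 2), (10, 5), (10, 6), (13, 1), (13, 2), (13, 5), (13, 6)]

Answer: 16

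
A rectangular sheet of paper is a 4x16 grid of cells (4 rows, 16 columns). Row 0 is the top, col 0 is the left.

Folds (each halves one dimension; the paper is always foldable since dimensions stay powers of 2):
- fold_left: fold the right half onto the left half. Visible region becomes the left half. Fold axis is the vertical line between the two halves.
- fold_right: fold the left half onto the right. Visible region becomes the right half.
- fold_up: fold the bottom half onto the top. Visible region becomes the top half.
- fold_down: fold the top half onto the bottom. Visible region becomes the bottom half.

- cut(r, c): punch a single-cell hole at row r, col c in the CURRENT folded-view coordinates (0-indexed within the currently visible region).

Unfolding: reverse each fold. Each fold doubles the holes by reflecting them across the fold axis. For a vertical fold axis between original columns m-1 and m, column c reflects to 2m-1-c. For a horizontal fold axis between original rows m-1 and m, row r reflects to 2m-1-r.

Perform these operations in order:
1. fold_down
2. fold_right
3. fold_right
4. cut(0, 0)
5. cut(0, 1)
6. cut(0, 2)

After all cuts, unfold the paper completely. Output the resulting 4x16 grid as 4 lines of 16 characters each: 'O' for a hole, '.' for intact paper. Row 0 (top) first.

Op 1 fold_down: fold axis h@2; visible region now rows[2,4) x cols[0,16) = 2x16
Op 2 fold_right: fold axis v@8; visible region now rows[2,4) x cols[8,16) = 2x8
Op 3 fold_right: fold axis v@12; visible region now rows[2,4) x cols[12,16) = 2x4
Op 4 cut(0, 0): punch at orig (2,12); cuts so far [(2, 12)]; region rows[2,4) x cols[12,16) = 2x4
Op 5 cut(0, 1): punch at orig (2,13); cuts so far [(2, 12), (2, 13)]; region rows[2,4) x cols[12,16) = 2x4
Op 6 cut(0, 2): punch at orig (2,14); cuts so far [(2, 12), (2, 13), (2, 14)]; region rows[2,4) x cols[12,16) = 2x4
Unfold 1 (reflect across v@12): 6 holes -> [(2, 9), (2, 10), (2, 11), (2, 12), (2, 13), (2, 14)]
Unfold 2 (reflect across v@8): 12 holes -> [(2, 1), (2, 2), (2, 3), (2, 4), (2, 5), (2, 6), (2, 9), (2, 10), (2, 11), (2, 12), (2, 13), (2, 14)]
Unfold 3 (reflect across h@2): 24 holes -> [(1, 1), (1, 2), (1, 3), (1, 4), (1, 5), (1, 6), (1, 9), (1, 10), (1, 11), (1, 12), (1, 13), (1, 14), (2, 1), (2, 2), (2, 3), (2, 4), (2, 5), (2, 6), (2, 9), (2, 10), (2, 11), (2, 12), (2, 13), (2, 14)]

Answer: ................
.OOOOOO..OOOOOO.
.OOOOOO..OOOOOO.
................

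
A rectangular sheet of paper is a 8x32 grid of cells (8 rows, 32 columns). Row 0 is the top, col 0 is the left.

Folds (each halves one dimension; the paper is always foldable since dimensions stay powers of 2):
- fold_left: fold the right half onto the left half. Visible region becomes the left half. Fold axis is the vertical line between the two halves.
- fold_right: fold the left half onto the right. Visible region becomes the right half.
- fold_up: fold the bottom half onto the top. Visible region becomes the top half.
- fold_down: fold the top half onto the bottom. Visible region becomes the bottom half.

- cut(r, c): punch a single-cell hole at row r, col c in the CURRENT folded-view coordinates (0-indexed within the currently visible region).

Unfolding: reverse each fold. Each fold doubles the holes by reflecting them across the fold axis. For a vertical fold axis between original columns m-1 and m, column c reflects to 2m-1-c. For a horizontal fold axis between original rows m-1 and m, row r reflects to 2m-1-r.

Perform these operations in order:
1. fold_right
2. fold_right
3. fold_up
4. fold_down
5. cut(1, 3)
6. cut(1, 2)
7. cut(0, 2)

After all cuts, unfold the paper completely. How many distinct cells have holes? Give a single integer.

Op 1 fold_right: fold axis v@16; visible region now rows[0,8) x cols[16,32) = 8x16
Op 2 fold_right: fold axis v@24; visible region now rows[0,8) x cols[24,32) = 8x8
Op 3 fold_up: fold axis h@4; visible region now rows[0,4) x cols[24,32) = 4x8
Op 4 fold_down: fold axis h@2; visible region now rows[2,4) x cols[24,32) = 2x8
Op 5 cut(1, 3): punch at orig (3,27); cuts so far [(3, 27)]; region rows[2,4) x cols[24,32) = 2x8
Op 6 cut(1, 2): punch at orig (3,26); cuts so far [(3, 26), (3, 27)]; region rows[2,4) x cols[24,32) = 2x8
Op 7 cut(0, 2): punch at orig (2,26); cuts so far [(2, 26), (3, 26), (3, 27)]; region rows[2,4) x cols[24,32) = 2x8
Unfold 1 (reflect across h@2): 6 holes -> [(0, 26), (0, 27), (1, 26), (2, 26), (3, 26), (3, 27)]
Unfold 2 (reflect across h@4): 12 holes -> [(0, 26), (0, 27), (1, 26), (2, 26), (3, 26), (3, 27), (4, 26), (4, 27), (5, 26), (6, 26), (7, 26), (7, 27)]
Unfold 3 (reflect across v@24): 24 holes -> [(0, 20), (0, 21), (0, 26), (0, 27), (1, 21), (1, 26), (2, 21), (2, 26), (3, 20), (3, 21), (3, 26), (3, 27), (4, 20), (4, 21), (4, 26), (4, 27), (5, 21), (5, 26), (6, 21), (6, 26), (7, 20), (7, 21), (7, 26), (7, 27)]
Unfold 4 (reflect across v@16): 48 holes -> [(0, 4), (0, 5), (0, 10), (0, 11), (0, 20), (0, 21), (0, 26), (0, 27), (1, 5), (1, 10), (1, 21), (1, 26), (2, 5), (2, 10), (2, 21), (2, 26), (3, 4), (3, 5), (3, 10), (3, 11), (3, 20), (3, 21), (3, 26), (3, 27), (4, 4), (4, 5), (4, 10), (4, 11), (4, 20), (4, 21), (4, 26), (4, 27), (5, 5), (5, 10), (5, 21), (5, 26), (6, 5), (6, 10), (6, 21), (6, 26), (7, 4), (7, 5), (7, 10), (7, 11), (7, 20), (7, 21), (7, 26), (7, 27)]

Answer: 48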